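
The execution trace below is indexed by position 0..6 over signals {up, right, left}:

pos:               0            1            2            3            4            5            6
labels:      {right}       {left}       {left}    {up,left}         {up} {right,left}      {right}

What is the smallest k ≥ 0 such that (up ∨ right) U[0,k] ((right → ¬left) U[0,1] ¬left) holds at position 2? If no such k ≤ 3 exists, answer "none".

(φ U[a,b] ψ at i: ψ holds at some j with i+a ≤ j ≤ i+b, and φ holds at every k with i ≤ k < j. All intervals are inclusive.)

none

Need earliest j ≥ 2 with ((right → ¬left) U[0,1] ¬left), and (up ∨ right) at every k in [2,j-1].
  j=2: rhs fails.
  j=3: rhs holds but lhs fails at k=2.
  j=4: rhs holds but lhs fails at k=2.
  j=5: rhs fails.
No witness within the range → none.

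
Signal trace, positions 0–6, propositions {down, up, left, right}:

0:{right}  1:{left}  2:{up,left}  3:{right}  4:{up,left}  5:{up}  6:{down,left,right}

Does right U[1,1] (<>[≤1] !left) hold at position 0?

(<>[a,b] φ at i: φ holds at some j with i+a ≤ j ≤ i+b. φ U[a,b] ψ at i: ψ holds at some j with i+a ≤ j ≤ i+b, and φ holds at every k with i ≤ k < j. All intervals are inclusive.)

Need some j in [1,1] with <>[≤1] !left, and right at every k in [0,j-1].
  j=1: <>[≤1] !left — fails (none in [1,2]).
No j in the window works → until fails.

False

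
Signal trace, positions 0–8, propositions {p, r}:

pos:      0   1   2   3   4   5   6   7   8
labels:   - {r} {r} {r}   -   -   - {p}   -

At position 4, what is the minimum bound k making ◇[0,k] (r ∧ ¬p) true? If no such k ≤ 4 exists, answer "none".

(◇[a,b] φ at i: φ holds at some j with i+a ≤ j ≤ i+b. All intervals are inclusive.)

Scan j = 4,5,… for (r ∧ ¬p):
  j=4: fails
  j=5: fails
  j=6: fails
  j=7: fails
  j=8: fails
No j in [4,8] satisfies it → none.

none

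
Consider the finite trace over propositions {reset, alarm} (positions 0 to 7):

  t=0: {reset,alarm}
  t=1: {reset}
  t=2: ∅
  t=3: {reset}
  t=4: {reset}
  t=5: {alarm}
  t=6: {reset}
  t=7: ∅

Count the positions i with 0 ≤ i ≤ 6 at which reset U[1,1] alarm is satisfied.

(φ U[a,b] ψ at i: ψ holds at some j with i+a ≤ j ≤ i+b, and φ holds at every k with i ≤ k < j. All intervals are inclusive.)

Evaluate at each i in [0,6]:
  i=0: ✗ (no rhs in [1,1])
  i=1: ✗ (no rhs in [2,2])
  i=2: ✗ (no rhs in [3,3])
  i=3: ✗ (no rhs in [4,4])
  i=4: ✓ (rhs at j=5; lhs holds on [4,4])
  i=5: ✗ (no rhs in [6,6])
  i=6: ✗ (no rhs in [7,7])
Positions where it holds: {4} → 1.

1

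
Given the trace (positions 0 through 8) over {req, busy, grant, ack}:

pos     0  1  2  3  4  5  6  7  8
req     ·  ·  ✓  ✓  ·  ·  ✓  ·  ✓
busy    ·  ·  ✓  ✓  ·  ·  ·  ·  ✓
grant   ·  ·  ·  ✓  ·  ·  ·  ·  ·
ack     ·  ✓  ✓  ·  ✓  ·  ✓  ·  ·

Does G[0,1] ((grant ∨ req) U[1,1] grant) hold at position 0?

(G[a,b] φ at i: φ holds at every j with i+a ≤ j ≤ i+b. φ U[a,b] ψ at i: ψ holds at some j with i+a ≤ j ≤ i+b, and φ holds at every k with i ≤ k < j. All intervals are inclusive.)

Does not hold

Check ((grant ∨ req) U[1,1] grant) at every j in [0,1]:
  j=0: fails
  j=1: fails
Fails at j=0 → formula fails.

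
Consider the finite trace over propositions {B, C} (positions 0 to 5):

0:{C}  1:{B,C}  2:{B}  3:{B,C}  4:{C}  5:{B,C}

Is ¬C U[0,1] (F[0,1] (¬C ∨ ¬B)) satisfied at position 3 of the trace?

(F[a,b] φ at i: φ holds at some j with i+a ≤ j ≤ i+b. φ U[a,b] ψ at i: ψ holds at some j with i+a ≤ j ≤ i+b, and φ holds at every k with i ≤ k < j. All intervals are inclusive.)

Need some j in [3,4] with F[0,1] (¬C ∨ ¬B), and ¬C at every k in [3,j-1].
  j=3: F[0,1] (¬C ∨ ¬B) holds; no prefix to check → satisfied.

Holds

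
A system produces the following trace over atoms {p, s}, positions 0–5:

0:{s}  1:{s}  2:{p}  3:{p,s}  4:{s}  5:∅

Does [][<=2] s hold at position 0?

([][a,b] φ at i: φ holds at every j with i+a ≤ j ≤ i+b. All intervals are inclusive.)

Check s at every j in [0,2]:
  j=0: true
  j=1: true
  j=2: false
Fails at j=2 → formula fails.

False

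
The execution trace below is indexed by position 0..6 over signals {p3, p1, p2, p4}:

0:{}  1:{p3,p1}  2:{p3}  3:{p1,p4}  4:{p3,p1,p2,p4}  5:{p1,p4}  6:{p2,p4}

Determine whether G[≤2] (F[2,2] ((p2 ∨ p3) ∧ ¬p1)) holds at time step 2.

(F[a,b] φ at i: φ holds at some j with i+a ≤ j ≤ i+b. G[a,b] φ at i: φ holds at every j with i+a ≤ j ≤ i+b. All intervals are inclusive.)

Check F[2,2] ((p2 ∨ p3) ∧ ¬p1) at every j in [2,4]:
  j=2: fails (none in [4,4])
  j=3: fails (none in [5,5])
  j=4: holds (witness at 6)
Fails at j=2 → formula fails.

False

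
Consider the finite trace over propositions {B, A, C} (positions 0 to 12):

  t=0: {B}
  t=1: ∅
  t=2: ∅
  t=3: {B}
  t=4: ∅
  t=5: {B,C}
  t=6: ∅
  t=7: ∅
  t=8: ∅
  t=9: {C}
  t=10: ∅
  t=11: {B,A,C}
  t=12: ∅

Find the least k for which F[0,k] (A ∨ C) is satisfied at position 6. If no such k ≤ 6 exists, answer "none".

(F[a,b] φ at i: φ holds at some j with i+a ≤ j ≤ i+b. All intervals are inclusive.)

Scan j = 6,7,… for (A ∨ C):
  j=6: fails
  j=7: fails
  j=8: fails
  j=9: holds
First hit at j=9, so smallest k = 9-6 = 3.

3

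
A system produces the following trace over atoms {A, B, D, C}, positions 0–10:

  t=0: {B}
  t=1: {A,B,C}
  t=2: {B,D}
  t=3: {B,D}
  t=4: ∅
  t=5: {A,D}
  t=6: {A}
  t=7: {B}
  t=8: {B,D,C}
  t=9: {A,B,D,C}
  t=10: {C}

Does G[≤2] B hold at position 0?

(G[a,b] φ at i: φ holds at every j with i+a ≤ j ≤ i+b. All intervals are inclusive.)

True

Check B at every j in [0,2]:
  j=0: true
  j=1: true
  j=2: true
All positions satisfy it → formula holds.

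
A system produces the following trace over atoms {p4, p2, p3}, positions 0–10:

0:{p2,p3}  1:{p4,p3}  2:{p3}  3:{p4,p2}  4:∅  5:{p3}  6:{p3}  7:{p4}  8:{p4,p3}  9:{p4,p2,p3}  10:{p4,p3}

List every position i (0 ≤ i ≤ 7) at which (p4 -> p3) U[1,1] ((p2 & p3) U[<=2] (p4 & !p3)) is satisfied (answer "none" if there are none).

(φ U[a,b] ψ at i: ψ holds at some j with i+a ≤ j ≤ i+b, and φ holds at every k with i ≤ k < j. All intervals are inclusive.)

Evaluate at each i in [0,7]:
  i=0: ✗ (no rhs in [1,1])
  i=1: ✗ (no rhs in [2,2])
  i=2: ✓ (rhs at j=3; lhs holds on [2,2])
  i=3: ✗ (no rhs in [4,4])
  i=4: ✗ (no rhs in [5,5])
  i=5: ✗ (no rhs in [6,6])
  i=6: ✓ (rhs at j=7; lhs holds on [6,6])
  i=7: ✗ (no rhs in [8,8])

2, 6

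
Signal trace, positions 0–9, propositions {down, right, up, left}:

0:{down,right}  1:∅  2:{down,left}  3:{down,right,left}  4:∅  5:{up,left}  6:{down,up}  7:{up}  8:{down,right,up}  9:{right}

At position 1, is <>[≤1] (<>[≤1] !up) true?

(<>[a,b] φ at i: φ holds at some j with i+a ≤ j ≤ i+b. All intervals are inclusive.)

Holds

Check <>[≤1] !up at each j in [1,2]:
  j=1: holds (witness at 1)
  j=2: holds (witness at 2)
Found at j=1 → formula holds.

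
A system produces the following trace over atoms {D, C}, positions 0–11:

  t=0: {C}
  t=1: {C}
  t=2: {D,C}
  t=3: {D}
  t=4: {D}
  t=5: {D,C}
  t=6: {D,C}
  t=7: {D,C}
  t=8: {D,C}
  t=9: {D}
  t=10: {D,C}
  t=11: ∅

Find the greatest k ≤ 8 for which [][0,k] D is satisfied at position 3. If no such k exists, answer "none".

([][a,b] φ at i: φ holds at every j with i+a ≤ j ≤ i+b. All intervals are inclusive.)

7

D must hold from j=3 onward; find where it first fails.
  j=3: holds
  j=4: holds
  j=5: holds
  j=6: holds
  j=7: holds
  j=8: holds
  j=9: holds
  j=10: holds
  j=11: fails
Holds on [3,10], so largest k = 7.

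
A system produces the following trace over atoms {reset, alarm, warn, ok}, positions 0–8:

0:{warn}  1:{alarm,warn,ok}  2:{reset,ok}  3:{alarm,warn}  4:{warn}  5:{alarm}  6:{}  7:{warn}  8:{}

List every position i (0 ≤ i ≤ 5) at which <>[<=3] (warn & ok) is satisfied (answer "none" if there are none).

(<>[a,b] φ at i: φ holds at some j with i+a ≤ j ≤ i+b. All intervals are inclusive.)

Evaluate at each i in [0,5]:
  i=0: ✓ (witness j=1)
  i=1: ✓ (witness j=1)
  i=2: ✗ (none in [2,5])
  i=3: ✗ (none in [3,6])
  i=4: ✗ (none in [4,7])
  i=5: ✗ (none in [5,8])

0, 1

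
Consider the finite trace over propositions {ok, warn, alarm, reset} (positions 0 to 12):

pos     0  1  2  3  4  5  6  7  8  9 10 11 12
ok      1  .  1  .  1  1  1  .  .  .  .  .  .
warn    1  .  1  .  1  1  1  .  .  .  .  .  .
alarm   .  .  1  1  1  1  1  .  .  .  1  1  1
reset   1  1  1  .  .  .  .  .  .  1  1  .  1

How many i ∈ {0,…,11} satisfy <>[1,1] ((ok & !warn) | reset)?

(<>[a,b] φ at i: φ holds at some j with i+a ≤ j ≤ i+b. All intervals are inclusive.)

5

Evaluate at each i in [0,11]:
  i=0: ✓ (witness j=1)
  i=1: ✓ (witness j=2)
  i=2: ✗ (none in [3,3])
  i=3: ✗ (none in [4,4])
  i=4: ✗ (none in [5,5])
  i=5: ✗ (none in [6,6])
  i=6: ✗ (none in [7,7])
  i=7: ✗ (none in [8,8])
  i=8: ✓ (witness j=9)
  i=9: ✓ (witness j=10)
  i=10: ✗ (none in [11,11])
  i=11: ✓ (witness j=12)
Positions where it holds: {0, 1, 8, 9, 11} → 5.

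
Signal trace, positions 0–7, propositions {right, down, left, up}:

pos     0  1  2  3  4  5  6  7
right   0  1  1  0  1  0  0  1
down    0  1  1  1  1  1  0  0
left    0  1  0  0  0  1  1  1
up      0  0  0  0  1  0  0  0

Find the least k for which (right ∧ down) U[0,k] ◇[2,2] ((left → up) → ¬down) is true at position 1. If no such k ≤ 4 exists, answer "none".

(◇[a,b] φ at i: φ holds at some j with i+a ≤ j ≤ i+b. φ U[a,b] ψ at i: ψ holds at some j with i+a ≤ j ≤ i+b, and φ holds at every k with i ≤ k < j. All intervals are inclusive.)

2

Need earliest j ≥ 1 with ◇[2,2] ((left → up) → ¬down), and (right ∧ down) at every k in [1,j-1].
  j=1: rhs fails.
  j=2: rhs fails.
  j=3: rhs holds; lhs holds on [1,2]. k = 2.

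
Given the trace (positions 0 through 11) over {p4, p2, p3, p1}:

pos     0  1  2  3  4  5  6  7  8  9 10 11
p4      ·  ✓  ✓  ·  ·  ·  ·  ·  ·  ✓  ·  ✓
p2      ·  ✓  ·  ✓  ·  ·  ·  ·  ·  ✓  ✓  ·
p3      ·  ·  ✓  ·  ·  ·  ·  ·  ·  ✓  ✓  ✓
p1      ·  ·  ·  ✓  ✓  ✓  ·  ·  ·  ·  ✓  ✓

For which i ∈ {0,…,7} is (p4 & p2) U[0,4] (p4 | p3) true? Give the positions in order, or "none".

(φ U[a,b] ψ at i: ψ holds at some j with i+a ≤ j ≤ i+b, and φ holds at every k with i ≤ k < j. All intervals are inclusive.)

1, 2

Evaluate at each i in [0,7]:
  i=0: ✗ (lhs fails at k=0 before rhs at j=1)
  i=1: ✓ (rhs at j=1)
  i=2: ✓ (rhs at j=2)
  i=3: ✗ (no rhs in [3,7])
  i=4: ✗ (no rhs in [4,8])
  i=5: ✗ (lhs fails at k=5 before rhs at j=9)
  i=6: ✗ (lhs fails at k=6 before rhs at j=9)
  i=7: ✗ (lhs fails at k=7 before rhs at j=9)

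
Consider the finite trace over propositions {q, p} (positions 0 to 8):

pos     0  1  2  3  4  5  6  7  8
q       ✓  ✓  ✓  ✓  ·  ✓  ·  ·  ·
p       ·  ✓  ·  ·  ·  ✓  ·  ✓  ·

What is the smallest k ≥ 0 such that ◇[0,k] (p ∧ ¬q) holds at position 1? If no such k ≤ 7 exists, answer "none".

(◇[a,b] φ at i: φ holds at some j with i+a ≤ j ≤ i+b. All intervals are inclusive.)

Scan j = 1,2,… for (p ∧ ¬q):
  j=1: fails
  j=2: fails
  j=3: fails
  j=4: fails
  j=5: fails
  j=6: fails
  j=7: holds
First hit at j=7, so smallest k = 7-1 = 6.

6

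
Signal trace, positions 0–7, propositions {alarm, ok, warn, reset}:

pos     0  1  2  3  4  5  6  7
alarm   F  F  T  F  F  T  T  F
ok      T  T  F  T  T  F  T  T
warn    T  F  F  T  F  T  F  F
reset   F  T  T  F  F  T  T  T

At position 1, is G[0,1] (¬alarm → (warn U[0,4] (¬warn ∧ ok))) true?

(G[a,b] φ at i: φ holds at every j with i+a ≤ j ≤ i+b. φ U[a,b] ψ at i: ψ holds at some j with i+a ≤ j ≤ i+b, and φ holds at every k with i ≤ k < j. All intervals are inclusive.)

True

Check (¬alarm → (warn U[0,4] (¬warn ∧ ok))) at every j in [1,2]:
  j=1: antecedent true; consequent holds → ✓
  j=2: antecedent false → ✓
All positions satisfy it → formula holds.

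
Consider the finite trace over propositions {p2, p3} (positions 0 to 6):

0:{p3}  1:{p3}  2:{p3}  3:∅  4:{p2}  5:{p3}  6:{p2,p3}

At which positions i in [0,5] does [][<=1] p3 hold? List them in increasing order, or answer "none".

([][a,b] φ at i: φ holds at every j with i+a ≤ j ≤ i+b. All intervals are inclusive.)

Evaluate at each i in [0,5]:
  i=0: ✓ (all of [0,1])
  i=1: ✓ (all of [1,2])
  i=2: ✗ (fails at j=3)
  i=3: ✗ (fails at j=3)
  i=4: ✗ (fails at j=4)
  i=5: ✓ (all of [5,6])

0, 1, 5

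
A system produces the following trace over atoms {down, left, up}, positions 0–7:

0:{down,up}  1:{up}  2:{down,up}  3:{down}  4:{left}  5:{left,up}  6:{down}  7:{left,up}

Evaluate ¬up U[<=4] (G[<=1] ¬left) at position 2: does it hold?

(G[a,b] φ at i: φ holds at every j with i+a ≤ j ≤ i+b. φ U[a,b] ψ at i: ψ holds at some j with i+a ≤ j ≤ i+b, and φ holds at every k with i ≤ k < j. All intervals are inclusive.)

Need some j in [2,6] with G[<=1] ¬left, and ¬up at every k in [2,j-1].
  j=2: G[<=1] ¬left holds; no prefix to check → satisfied.

Yes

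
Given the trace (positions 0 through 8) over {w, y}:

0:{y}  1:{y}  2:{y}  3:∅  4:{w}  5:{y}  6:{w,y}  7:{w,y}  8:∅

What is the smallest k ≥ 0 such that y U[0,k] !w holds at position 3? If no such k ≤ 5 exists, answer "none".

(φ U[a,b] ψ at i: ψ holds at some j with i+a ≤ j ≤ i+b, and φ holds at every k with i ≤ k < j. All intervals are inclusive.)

Need earliest j ≥ 3 with !w, and y at every k in [3,j-1].
  j=3: rhs holds (empty prefix). k = 0.

0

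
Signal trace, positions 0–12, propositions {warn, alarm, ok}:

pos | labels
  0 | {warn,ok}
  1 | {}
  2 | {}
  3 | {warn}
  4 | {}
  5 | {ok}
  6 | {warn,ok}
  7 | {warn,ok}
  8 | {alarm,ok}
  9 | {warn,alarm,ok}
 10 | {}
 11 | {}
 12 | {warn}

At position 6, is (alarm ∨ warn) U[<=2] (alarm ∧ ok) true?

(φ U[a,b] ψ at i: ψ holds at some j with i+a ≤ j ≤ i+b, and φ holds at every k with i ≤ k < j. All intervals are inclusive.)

Need some j in [6,8] with (alarm ∧ ok), and (alarm ∨ warn) at every k in [6,j-1].
  j=6: (alarm ∧ ok) false.
  j=7: (alarm ∧ ok) false.
  j=8: (alarm ∧ ok) holds; (alarm ∨ warn) holds at every k in [6,7] → satisfied.

Yes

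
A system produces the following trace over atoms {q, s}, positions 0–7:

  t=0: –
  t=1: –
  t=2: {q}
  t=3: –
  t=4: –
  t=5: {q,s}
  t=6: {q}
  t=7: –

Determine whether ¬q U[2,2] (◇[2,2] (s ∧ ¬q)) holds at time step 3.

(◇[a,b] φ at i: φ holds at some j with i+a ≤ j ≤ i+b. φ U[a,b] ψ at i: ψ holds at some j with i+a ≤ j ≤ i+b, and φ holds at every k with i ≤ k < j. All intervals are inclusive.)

Does not hold

Need some j in [5,5] with ◇[2,2] (s ∧ ¬q), and ¬q at every k in [3,j-1].
  j=5: ◇[2,2] (s ∧ ¬q) — fails (none in [7,7]).
No j in the window works → until fails.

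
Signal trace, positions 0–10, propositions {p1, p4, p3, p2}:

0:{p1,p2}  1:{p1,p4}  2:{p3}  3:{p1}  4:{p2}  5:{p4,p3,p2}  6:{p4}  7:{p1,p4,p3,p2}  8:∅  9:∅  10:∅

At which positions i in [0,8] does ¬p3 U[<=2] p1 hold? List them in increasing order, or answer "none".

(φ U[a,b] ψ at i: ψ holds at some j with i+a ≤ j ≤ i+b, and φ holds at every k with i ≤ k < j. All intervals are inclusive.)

Evaluate at each i in [0,8]:
  i=0: ✓ (rhs at j=0)
  i=1: ✓ (rhs at j=1)
  i=2: ✗ (lhs fails at k=2 before rhs at j=3)
  i=3: ✓ (rhs at j=3)
  i=4: ✗ (no rhs in [4,6])
  i=5: ✗ (lhs fails at k=5 before rhs at j=7)
  i=6: ✓ (rhs at j=7; lhs holds on [6,6])
  i=7: ✓ (rhs at j=7)
  i=8: ✗ (no rhs in [8,10])

0, 1, 3, 6, 7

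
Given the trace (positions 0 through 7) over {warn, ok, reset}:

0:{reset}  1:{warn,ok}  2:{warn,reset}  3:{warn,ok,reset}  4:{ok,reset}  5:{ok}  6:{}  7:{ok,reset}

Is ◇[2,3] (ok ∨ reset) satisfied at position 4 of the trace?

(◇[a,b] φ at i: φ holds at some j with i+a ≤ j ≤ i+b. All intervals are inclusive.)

Holds

Check (ok ∨ reset) at each j in [6,7]:
  j=6: false
  j=7: true
Found at j=7 → formula holds.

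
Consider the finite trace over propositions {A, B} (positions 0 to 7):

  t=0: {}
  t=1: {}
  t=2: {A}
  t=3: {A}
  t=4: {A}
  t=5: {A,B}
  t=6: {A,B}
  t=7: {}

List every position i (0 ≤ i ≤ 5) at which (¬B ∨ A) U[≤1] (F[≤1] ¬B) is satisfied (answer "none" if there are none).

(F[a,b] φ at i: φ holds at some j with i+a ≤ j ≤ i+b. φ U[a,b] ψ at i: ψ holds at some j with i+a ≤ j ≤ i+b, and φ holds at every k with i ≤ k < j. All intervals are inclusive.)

0, 1, 2, 3, 4, 5

Evaluate at each i in [0,5]:
  i=0: ✓ (rhs at j=0)
  i=1: ✓ (rhs at j=1)
  i=2: ✓ (rhs at j=2)
  i=3: ✓ (rhs at j=3)
  i=4: ✓ (rhs at j=4)
  i=5: ✓ (rhs at j=6; lhs holds on [5,5])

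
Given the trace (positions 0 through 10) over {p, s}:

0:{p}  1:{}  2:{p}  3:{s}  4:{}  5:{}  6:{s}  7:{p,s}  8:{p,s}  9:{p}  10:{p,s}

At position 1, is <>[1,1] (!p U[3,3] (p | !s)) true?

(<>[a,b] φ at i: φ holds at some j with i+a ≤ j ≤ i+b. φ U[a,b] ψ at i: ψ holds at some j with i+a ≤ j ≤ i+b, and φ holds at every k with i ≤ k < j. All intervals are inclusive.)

Check (!p U[3,3] (p | !s)) at each j in [2,2]:
  j=2: fails
No position in the window satisfies it → formula fails.

Does not hold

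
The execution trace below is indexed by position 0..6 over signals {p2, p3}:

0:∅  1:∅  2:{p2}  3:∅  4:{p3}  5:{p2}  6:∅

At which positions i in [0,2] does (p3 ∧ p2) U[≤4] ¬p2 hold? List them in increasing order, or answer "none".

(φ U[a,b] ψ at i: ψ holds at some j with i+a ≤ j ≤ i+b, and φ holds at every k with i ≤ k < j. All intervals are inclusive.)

0, 1

Evaluate at each i in [0,2]:
  i=0: ✓ (rhs at j=0)
  i=1: ✓ (rhs at j=1)
  i=2: ✗ (lhs fails at k=2 before rhs at j=3)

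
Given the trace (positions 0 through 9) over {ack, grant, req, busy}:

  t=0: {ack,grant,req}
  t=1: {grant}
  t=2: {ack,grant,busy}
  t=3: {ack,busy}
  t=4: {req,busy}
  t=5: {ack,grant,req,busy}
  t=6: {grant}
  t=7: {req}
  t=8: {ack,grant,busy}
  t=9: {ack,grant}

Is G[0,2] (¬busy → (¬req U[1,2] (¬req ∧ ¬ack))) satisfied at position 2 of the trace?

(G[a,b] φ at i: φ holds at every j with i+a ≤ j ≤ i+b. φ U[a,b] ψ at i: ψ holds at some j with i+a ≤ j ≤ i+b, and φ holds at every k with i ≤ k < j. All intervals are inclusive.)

Check (¬busy → (¬req U[1,2] (¬req ∧ ¬ack))) at every j in [2,4]:
  j=2: antecedent false → ✓
  j=3: antecedent false → ✓
  j=4: antecedent false → ✓
All positions satisfy it → formula holds.

True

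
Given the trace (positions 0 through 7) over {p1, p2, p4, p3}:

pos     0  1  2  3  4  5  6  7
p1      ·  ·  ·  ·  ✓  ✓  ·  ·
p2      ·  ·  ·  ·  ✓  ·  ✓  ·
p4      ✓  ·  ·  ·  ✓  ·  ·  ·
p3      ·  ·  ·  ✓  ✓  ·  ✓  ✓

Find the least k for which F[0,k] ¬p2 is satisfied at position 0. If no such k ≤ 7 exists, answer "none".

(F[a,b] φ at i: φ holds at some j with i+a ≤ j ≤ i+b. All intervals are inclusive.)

0

Scan j = 0,1,… for ¬p2:
  j=0: holds
First hit at j=0, so smallest k = 0-0 = 0.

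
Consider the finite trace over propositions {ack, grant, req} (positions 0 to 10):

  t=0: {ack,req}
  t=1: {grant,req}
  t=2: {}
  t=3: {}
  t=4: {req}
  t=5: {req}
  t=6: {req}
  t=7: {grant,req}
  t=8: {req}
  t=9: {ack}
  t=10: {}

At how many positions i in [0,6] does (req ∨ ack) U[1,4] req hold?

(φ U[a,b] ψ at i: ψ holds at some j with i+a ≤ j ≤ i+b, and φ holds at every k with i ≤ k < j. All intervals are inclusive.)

Evaluate at each i in [0,6]:
  i=0: ✓ (rhs at j=1; lhs holds on [0,0])
  i=1: ✗ (lhs fails at k=2 before rhs at j=4)
  i=2: ✗ (lhs fails at k=2 before rhs at j=4)
  i=3: ✗ (lhs fails at k=3 before rhs at j=4)
  i=4: ✓ (rhs at j=5; lhs holds on [4,4])
  i=5: ✓ (rhs at j=6; lhs holds on [5,5])
  i=6: ✓ (rhs at j=7; lhs holds on [6,6])
Positions where it holds: {0, 4, 5, 6} → 4.

4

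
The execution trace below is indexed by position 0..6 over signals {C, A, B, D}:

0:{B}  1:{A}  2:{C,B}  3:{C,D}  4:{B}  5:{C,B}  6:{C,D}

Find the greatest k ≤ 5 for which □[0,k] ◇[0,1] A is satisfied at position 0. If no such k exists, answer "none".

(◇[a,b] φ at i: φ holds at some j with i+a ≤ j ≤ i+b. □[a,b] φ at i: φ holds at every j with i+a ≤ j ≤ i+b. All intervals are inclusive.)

1

◇[0,1] A must hold from j=0 onward; find where it first fails.
  j=0: holds
  j=1: holds
  j=2: fails
Holds on [0,1], so largest k = 1.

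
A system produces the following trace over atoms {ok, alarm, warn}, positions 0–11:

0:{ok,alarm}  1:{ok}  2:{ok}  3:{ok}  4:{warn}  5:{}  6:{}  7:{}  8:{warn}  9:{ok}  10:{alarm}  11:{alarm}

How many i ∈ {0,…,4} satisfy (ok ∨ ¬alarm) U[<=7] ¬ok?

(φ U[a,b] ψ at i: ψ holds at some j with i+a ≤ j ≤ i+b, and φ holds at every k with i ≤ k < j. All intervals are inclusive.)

Evaluate at each i in [0,4]:
  i=0: ✓ (rhs at j=4; lhs holds on [0,3])
  i=1: ✓ (rhs at j=4; lhs holds on [1,3])
  i=2: ✓ (rhs at j=4; lhs holds on [2,3])
  i=3: ✓ (rhs at j=4; lhs holds on [3,3])
  i=4: ✓ (rhs at j=4)
Positions where it holds: {0, 1, 2, 3, 4} → 5.

5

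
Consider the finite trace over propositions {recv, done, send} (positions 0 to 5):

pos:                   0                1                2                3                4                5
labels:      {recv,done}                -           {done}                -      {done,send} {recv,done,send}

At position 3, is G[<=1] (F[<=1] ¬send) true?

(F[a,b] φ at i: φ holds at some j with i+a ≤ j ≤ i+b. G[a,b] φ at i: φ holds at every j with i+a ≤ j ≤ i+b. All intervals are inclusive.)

Check F[<=1] ¬send at every j in [3,4]:
  j=3: holds (witness at 3)
  j=4: fails (none in [4,5])
Fails at j=4 → formula fails.

No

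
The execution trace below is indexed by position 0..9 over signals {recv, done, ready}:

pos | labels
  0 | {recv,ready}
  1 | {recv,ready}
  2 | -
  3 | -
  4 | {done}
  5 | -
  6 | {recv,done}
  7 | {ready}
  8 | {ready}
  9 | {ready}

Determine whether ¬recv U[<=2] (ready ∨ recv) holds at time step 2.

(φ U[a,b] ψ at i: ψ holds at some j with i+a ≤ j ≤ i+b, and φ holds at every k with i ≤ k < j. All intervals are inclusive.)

Need some j in [2,4] with (ready ∨ recv), and ¬recv at every k in [2,j-1].
  j=2: (ready ∨ recv) false.
  j=3: (ready ∨ recv) false.
  j=4: (ready ∨ recv) false.
No j in the window works → until fails.

Does not hold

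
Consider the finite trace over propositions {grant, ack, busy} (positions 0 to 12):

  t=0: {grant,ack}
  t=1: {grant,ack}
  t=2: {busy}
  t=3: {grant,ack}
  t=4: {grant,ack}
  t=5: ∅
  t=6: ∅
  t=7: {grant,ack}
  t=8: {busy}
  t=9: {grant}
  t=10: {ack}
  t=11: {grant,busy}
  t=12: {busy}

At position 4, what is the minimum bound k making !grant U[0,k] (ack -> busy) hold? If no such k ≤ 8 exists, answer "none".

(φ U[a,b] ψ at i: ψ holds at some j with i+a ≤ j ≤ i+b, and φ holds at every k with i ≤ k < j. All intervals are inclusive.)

Need earliest j ≥ 4 with (ack -> busy), and !grant at every k in [4,j-1].
  j=4: rhs fails.
  j=5: rhs holds but lhs fails at k=4.
  j=6: rhs holds but lhs fails at k=4.
  j=7: rhs fails.
  j=8: rhs holds but lhs fails at k=4.
  j=9: rhs holds but lhs fails at k=4.
  j=10: rhs fails.
  j=11: rhs holds but lhs fails at k=4.
  j=12: rhs holds but lhs fails at k=4.
No witness within the range → none.

none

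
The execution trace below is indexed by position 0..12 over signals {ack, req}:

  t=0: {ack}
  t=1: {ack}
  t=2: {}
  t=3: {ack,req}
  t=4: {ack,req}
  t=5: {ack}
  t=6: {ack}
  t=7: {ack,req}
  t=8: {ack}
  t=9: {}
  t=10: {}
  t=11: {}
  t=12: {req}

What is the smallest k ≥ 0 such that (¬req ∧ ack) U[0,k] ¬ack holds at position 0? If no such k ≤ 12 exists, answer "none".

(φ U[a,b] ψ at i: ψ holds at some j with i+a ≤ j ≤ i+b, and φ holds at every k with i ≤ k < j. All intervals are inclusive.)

Need earliest j ≥ 0 with ¬ack, and (¬req ∧ ack) at every k in [0,j-1].
  j=0: rhs fails.
  j=1: rhs fails.
  j=2: rhs holds; lhs holds on [0,1]. k = 2.

2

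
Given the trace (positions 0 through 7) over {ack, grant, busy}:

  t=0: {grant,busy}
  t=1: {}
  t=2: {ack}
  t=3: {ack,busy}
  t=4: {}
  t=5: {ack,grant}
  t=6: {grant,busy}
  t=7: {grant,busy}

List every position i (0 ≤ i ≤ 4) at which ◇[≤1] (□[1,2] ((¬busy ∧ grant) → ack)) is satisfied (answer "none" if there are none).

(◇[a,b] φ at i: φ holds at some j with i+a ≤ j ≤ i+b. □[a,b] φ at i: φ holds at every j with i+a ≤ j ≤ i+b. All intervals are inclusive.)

Evaluate at each i in [0,4]:
  i=0: ✓ (witness j=0)
  i=1: ✓ (witness j=1)
  i=2: ✓ (witness j=2)
  i=3: ✓ (witness j=3)
  i=4: ✓ (witness j=4)

0, 1, 2, 3, 4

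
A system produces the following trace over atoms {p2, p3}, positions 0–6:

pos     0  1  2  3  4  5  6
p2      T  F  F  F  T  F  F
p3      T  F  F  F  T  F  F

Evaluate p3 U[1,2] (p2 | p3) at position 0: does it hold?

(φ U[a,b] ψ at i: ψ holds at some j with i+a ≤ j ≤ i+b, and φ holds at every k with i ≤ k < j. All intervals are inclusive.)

No

Need some j in [1,2] with (p2 | p3), and p3 at every k in [0,j-1].
  j=1: (p2 | p3) false.
  j=2: (p2 | p3) false.
No j in the window works → until fails.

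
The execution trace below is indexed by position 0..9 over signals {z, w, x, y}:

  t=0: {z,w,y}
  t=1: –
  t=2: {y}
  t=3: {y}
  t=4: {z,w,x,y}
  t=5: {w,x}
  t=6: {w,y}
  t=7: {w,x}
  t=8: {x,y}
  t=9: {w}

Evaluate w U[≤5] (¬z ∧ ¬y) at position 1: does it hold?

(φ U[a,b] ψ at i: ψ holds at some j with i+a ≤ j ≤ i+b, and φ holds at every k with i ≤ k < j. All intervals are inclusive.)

Need some j in [1,6] with (¬z ∧ ¬y), and w at every k in [1,j-1].
  j=1: (¬z ∧ ¬y) holds; no prefix to check → satisfied.

True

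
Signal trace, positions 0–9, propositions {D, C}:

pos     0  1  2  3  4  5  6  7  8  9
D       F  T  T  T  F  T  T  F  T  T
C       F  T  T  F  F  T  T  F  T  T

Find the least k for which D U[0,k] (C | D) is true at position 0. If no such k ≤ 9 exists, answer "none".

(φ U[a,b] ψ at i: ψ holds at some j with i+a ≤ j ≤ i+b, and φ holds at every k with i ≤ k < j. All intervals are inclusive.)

Need earliest j ≥ 0 with (C | D), and D at every k in [0,j-1].
  j=0: rhs fails.
  j=1: rhs holds but lhs fails at k=0.
  j=2: rhs holds but lhs fails at k=0.
  j=3: rhs holds but lhs fails at k=0.
  j=4: rhs fails.
  j=5: rhs holds but lhs fails at k=0.
  j=6: rhs holds but lhs fails at k=0.
  j=7: rhs fails.
  j=8: rhs holds but lhs fails at k=0.
  j=9: rhs holds but lhs fails at k=0.
No witness within the range → none.

none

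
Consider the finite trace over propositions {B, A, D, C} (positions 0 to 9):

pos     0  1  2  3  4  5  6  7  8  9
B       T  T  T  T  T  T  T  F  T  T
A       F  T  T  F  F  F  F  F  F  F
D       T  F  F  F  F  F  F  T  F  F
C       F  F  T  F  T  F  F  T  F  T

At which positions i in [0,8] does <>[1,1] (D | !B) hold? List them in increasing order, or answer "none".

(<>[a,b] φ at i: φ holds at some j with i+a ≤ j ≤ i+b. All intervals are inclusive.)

Evaluate at each i in [0,8]:
  i=0: ✗ (none in [1,1])
  i=1: ✗ (none in [2,2])
  i=2: ✗ (none in [3,3])
  i=3: ✗ (none in [4,4])
  i=4: ✗ (none in [5,5])
  i=5: ✗ (none in [6,6])
  i=6: ✓ (witness j=7)
  i=7: ✗ (none in [8,8])
  i=8: ✗ (none in [9,9])

6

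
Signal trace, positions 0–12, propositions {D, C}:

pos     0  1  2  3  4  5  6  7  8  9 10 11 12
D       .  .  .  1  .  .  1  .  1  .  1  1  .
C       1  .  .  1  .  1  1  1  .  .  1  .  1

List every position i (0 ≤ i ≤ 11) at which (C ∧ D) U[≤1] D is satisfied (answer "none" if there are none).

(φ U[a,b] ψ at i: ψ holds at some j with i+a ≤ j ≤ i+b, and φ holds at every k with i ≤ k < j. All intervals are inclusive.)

3, 6, 8, 10, 11

Evaluate at each i in [0,11]:
  i=0: ✗ (no rhs in [0,1])
  i=1: ✗ (no rhs in [1,2])
  i=2: ✗ (lhs fails at k=2 before rhs at j=3)
  i=3: ✓ (rhs at j=3)
  i=4: ✗ (no rhs in [4,5])
  i=5: ✗ (lhs fails at k=5 before rhs at j=6)
  i=6: ✓ (rhs at j=6)
  i=7: ✗ (lhs fails at k=7 before rhs at j=8)
  i=8: ✓ (rhs at j=8)
  i=9: ✗ (lhs fails at k=9 before rhs at j=10)
  i=10: ✓ (rhs at j=10)
  i=11: ✓ (rhs at j=11)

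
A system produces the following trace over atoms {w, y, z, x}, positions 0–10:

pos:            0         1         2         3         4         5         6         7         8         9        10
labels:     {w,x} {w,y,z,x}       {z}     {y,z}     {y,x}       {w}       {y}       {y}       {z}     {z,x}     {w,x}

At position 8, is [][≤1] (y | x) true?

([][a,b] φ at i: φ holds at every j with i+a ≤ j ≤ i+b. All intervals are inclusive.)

Check (y | x) at every j in [8,9]:
  j=8: false
  j=9: true
Fails at j=8 → formula fails.

False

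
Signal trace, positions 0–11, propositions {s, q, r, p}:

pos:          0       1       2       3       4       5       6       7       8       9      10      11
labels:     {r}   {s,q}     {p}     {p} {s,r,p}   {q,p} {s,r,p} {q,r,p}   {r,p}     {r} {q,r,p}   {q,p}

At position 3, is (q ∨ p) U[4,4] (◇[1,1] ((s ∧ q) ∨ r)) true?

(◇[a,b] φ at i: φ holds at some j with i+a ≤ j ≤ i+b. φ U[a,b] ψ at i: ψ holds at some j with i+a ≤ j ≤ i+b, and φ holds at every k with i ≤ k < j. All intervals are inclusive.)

Need some j in [7,7] with ◇[1,1] ((s ∧ q) ∨ r), and (q ∨ p) at every k in [3,j-1].
  j=7: ◇[1,1] ((s ∧ q) ∨ r) holds; (q ∨ p) holds at every k in [3,6] → satisfied.

True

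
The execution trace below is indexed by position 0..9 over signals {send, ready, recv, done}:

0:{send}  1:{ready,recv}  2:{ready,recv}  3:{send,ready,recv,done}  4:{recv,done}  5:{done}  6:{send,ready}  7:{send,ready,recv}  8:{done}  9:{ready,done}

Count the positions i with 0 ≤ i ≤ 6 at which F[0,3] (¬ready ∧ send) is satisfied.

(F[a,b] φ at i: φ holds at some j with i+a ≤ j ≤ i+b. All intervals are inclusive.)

1

Evaluate at each i in [0,6]:
  i=0: ✓ (witness j=0)
  i=1: ✗ (none in [1,4])
  i=2: ✗ (none in [2,5])
  i=3: ✗ (none in [3,6])
  i=4: ✗ (none in [4,7])
  i=5: ✗ (none in [5,8])
  i=6: ✗ (none in [6,9])
Positions where it holds: {0} → 1.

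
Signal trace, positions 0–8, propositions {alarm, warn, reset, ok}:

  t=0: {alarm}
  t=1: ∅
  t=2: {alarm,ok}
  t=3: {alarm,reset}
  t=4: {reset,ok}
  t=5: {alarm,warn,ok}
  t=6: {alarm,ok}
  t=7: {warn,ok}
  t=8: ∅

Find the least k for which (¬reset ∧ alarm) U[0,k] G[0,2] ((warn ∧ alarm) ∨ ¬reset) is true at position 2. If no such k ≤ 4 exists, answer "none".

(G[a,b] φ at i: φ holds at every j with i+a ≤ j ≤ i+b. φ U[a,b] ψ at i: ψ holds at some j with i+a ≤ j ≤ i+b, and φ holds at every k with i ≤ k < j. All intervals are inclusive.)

none

Need earliest j ≥ 2 with G[0,2] ((warn ∧ alarm) ∨ ¬reset), and (¬reset ∧ alarm) at every k in [2,j-1].
  j=2: rhs fails.
  j=3: rhs fails.
  j=4: rhs fails.
  j=5: rhs holds but lhs fails at k=3.
  j=6: rhs holds but lhs fails at k=3.
No witness within the range → none.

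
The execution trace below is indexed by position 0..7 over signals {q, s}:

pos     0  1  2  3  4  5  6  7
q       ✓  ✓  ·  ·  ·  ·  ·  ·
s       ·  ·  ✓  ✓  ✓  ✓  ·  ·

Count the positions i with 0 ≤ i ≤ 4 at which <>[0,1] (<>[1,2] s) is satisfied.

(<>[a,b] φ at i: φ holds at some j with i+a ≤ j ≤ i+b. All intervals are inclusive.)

5

Evaluate at each i in [0,4]:
  i=0: ✓ (witness j=0)
  i=1: ✓ (witness j=1)
  i=2: ✓ (witness j=2)
  i=3: ✓ (witness j=3)
  i=4: ✓ (witness j=4)
Positions where it holds: {0, 1, 2, 3, 4} → 5.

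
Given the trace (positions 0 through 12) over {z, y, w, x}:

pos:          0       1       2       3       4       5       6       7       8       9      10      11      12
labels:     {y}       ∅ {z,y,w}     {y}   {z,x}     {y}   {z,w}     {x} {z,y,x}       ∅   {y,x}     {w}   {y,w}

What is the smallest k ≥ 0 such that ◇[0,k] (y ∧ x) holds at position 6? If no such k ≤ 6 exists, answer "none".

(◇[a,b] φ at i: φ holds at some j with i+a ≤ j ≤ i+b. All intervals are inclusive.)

2

Scan j = 6,7,… for (y ∧ x):
  j=6: fails
  j=7: fails
  j=8: holds
First hit at j=8, so smallest k = 8-6 = 2.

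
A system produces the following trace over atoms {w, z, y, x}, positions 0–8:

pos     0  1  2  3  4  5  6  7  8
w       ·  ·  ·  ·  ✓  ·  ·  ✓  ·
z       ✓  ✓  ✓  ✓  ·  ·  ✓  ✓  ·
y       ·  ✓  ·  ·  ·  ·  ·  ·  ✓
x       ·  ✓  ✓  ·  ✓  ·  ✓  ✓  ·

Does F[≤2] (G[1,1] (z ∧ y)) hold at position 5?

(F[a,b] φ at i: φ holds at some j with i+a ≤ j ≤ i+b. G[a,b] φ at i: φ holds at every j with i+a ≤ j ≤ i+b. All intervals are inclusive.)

Does not hold

Check G[1,1] (z ∧ y) at each j in [5,7]:
  j=5: fails at 6
  j=6: fails at 7
  j=7: fails at 8
No position in the window satisfies it → formula fails.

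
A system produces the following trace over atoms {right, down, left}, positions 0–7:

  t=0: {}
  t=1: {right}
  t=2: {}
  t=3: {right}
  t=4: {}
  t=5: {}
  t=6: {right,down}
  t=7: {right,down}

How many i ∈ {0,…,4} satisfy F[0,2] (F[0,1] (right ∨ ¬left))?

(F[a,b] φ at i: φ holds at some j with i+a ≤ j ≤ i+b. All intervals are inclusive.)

5

Evaluate at each i in [0,4]:
  i=0: ✓ (witness j=0)
  i=1: ✓ (witness j=1)
  i=2: ✓ (witness j=2)
  i=3: ✓ (witness j=3)
  i=4: ✓ (witness j=4)
Positions where it holds: {0, 1, 2, 3, 4} → 5.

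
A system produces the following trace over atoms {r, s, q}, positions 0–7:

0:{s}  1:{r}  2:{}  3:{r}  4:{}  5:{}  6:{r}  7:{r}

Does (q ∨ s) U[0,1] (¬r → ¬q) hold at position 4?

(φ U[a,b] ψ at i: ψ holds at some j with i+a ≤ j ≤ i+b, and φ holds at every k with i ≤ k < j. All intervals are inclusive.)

Holds

Need some j in [4,5] with (¬r → ¬q), and (q ∨ s) at every k in [4,j-1].
  j=4: (¬r → ¬q) holds; no prefix to check → satisfied.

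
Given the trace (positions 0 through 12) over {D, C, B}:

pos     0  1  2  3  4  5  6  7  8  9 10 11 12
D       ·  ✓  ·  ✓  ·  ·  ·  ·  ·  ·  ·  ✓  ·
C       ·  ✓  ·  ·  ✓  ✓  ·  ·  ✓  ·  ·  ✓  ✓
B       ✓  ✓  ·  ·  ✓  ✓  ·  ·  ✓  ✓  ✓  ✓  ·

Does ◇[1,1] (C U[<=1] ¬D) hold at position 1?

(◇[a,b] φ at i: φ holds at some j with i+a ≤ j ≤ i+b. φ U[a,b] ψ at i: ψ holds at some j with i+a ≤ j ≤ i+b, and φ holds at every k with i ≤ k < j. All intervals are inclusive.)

True

Check (C U[<=1] ¬D) at each j in [2,2]:
  j=2: holds
Found at j=2 → formula holds.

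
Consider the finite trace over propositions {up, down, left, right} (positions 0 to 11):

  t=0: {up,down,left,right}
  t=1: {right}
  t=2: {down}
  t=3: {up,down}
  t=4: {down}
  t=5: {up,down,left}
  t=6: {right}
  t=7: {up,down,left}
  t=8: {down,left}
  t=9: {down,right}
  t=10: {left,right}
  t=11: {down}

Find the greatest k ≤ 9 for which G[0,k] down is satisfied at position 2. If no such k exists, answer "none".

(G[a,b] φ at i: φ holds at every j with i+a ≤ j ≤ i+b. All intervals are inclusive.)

3

down must hold from j=2 onward; find where it first fails.
  j=2: holds
  j=3: holds
  j=4: holds
  j=5: holds
  j=6: fails
Holds on [2,5], so largest k = 3.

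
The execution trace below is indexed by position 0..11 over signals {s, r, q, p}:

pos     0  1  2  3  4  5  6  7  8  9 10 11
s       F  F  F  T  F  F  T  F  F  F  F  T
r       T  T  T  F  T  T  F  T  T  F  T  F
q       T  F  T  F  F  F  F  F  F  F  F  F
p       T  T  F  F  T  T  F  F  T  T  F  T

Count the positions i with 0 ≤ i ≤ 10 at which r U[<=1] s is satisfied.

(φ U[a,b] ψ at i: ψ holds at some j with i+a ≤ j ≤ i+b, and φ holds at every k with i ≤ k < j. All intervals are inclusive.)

Evaluate at each i in [0,10]:
  i=0: ✗ (no rhs in [0,1])
  i=1: ✗ (no rhs in [1,2])
  i=2: ✓ (rhs at j=3; lhs holds on [2,2])
  i=3: ✓ (rhs at j=3)
  i=4: ✗ (no rhs in [4,5])
  i=5: ✓ (rhs at j=6; lhs holds on [5,5])
  i=6: ✓ (rhs at j=6)
  i=7: ✗ (no rhs in [7,8])
  i=8: ✗ (no rhs in [8,9])
  i=9: ✗ (no rhs in [9,10])
  i=10: ✓ (rhs at j=11; lhs holds on [10,10])
Positions where it holds: {2, 3, 5, 6, 10} → 5.

5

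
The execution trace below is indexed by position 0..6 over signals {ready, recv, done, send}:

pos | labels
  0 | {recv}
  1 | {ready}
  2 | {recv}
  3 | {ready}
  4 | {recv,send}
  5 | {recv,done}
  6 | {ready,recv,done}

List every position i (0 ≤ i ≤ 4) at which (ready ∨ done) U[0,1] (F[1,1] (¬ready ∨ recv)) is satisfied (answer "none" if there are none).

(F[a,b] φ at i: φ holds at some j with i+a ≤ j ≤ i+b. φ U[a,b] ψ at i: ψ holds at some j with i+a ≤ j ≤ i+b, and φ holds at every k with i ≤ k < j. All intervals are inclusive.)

1, 3, 4

Evaluate at each i in [0,4]:
  i=0: ✗ (lhs fails at k=0 before rhs at j=1)
  i=1: ✓ (rhs at j=1)
  i=2: ✗ (lhs fails at k=2 before rhs at j=3)
  i=3: ✓ (rhs at j=3)
  i=4: ✓ (rhs at j=4)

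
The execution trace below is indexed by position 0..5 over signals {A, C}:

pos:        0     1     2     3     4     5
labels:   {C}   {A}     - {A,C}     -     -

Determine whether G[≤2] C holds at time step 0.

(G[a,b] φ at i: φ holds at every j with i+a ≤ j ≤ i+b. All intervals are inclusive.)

Check C at every j in [0,2]:
  j=0: true
  j=1: false
  j=2: false
Fails at j=1 → formula fails.

No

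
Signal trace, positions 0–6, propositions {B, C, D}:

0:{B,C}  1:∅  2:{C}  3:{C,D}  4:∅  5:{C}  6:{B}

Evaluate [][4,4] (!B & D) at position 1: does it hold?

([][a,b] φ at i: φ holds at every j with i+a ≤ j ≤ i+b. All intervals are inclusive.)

Check (!B & D) at every j in [5,5]:
  j=5: false
Fails at j=5 → formula fails.

Does not hold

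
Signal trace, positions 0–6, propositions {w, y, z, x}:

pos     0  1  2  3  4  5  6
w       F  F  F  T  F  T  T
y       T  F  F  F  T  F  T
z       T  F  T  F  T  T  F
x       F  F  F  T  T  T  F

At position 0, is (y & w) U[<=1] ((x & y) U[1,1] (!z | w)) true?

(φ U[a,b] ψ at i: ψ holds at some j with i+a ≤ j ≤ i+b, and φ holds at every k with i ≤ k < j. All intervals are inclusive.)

Need some j in [0,1] with ((x & y) U[1,1] (!z | w)), and (y & w) at every k in [0,j-1].
  j=0: ((x & y) U[1,1] (!z | w)) — fails.
  j=1: ((x & y) U[1,1] (!z | w)) — fails.
No j in the window works → until fails.

No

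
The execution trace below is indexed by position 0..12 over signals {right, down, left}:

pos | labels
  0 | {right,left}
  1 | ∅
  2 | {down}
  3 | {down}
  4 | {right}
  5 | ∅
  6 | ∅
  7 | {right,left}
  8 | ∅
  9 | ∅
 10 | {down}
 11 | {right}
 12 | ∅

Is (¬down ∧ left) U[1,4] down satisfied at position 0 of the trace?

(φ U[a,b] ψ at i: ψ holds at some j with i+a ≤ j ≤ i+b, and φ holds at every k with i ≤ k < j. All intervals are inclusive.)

False

Need some j in [1,4] with down, and (¬down ∧ left) at every k in [0,j-1].
  j=1: down false.
  j=2: down holds, but (¬down ∧ left) fails at k=1 → not this j.
  j=3: down holds, but (¬down ∧ left) fails at k=1 → not this j.
  j=4: down false.
No j in the window works → until fails.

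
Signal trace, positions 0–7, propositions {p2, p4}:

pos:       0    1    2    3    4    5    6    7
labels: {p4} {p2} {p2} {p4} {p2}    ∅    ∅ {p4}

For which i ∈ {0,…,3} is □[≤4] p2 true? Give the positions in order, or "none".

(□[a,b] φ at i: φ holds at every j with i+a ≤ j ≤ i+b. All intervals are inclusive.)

Evaluate at each i in [0,3]:
  i=0: ✗ (fails at j=0)
  i=1: ✗ (fails at j=3)
  i=2: ✗ (fails at j=3)
  i=3: ✗ (fails at j=3)

none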